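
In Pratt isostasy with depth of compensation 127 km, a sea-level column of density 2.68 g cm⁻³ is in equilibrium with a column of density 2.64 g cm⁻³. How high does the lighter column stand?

ρ_ref D = ρ (D + h) → h = D (ρ_ref − ρ)/ρ.
h = 127 km × (2.68 − 2.64)/2.64 = 1.92 km.

1.92 km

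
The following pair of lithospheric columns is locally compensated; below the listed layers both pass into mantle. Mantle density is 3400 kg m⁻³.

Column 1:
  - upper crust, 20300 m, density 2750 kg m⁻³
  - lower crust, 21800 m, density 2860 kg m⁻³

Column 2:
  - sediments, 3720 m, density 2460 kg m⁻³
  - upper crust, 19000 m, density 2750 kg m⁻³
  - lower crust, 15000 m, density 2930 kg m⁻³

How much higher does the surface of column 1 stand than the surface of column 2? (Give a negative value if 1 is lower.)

For any compensation level in the mantle, the mantle terms cancel and isostasy reduces to e = (Σt_1 − Σt_2) − (Σ(ρt)_1 − Σ(ρt)_2) / ρ_m.
Σt_1 = 42100 m; Σt_2 = 37720 m; Σ(ρt)_1 = 118173000; Σ(ρt)_2 = 105351200 (in m·kg m⁻³).
e = (42100 − 37720) − (118173000 − 105351200) / 3400 = 609 m.

609 m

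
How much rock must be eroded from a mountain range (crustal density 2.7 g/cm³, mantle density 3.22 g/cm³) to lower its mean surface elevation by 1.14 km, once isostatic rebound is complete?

Net drop Δ = e − u = e − e ρ_c/ρ_m = e (ρ_m − ρ_c)/ρ_m.
e = Δ ρ_m/(ρ_m − ρ_c) = 1.14 km × 3.22/0.52 = 7.06 km.

7.06 km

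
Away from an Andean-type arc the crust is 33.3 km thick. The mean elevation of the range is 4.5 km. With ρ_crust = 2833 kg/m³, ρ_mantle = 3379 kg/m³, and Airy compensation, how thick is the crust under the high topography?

61.1 km

Root depth r = h ρ_c / (ρ_m − ρ_c) = 4.5 km × 2833 / 546 = 23.35 km.
Total thickness = T + h + r = 33.3 km + 4.5 km + 23.35 km = 61.1 km.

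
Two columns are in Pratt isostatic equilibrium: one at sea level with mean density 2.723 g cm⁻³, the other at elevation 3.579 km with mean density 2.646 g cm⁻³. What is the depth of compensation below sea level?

ρ_ref D = ρ (D + h) → D (ρ_ref − ρ) = ρ h.
D = ρ h/(ρ_ref − ρ) = 2.646 × 3.579 km/(2.723 − 2.646) = 123 km.

123 km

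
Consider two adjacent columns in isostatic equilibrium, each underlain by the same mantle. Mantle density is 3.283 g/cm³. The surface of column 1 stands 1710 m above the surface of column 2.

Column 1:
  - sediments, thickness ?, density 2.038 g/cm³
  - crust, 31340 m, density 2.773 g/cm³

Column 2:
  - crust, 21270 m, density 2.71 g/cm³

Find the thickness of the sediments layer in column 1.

Take the compensation level at the base of the deeper column (depth z_c below the surface of column 1) and equate Σ ρ_i t_i down to z_c; mantle fills any gap and the z_c terms cancel.
Column 1: x×2.038 + 31340×2.773 + (z_c − 31340 − x)×3.283
Column 2: 1710×0 + 21270×2.71 + (z_c − 1710 − 21270)×3.283
The z_c×3.283 term appears on both sides and cancels. Collect the known terms of each column as K = Σ(ρt)_known − 3.283 × (depth of known layers): K_1 = 86905.82 − 3.283×31340 = −15983.4; K_2 = 57641.7 − 3.283×(1710 + 21270) = −17801.64.
Balance: K_1 − x×(3.283 − 2.038) = K_2, so x = (K_1 − K_2)/(3.283 − 2.038) = 1818.24/1.245 = 1460 m.

1460 m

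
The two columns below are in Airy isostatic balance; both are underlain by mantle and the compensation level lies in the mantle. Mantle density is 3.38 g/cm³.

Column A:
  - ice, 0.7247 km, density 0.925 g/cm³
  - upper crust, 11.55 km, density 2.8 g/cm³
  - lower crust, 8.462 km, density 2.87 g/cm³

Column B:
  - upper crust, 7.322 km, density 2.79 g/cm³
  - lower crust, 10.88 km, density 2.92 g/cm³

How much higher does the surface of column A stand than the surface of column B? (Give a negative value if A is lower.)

1.03 km

For any compensation level in the mantle, the mantle terms cancel and isostasy reduces to e = (Σt_A − Σt_B) − (Σ(ρt)_A − Σ(ρt)_B) / ρ_m.
Σt_A = 20.7367 km; Σt_B = 18.202 km; Σ(ρt)_A = 57.2962875; Σ(ρt)_B = 52.19798 (in km·g/cm³).
e = (20.7367 − 18.202) − (57.2962875 − 52.19798) / 3.38 = 1.03 km.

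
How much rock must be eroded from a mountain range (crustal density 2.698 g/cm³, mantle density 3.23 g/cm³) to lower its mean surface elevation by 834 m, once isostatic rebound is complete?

5060 m

Net drop Δ = e − u = e − e ρ_c/ρ_m = e (ρ_m − ρ_c)/ρ_m.
e = Δ ρ_m/(ρ_m − ρ_c) = 834 m × 3.23/0.532 = 5060 m.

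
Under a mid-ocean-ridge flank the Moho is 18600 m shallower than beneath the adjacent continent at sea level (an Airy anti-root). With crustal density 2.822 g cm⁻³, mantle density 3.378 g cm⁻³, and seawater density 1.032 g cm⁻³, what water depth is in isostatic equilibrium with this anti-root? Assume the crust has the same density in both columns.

Replacing a thickness d of crust by seawater at the top must be balanced by replacing crust with mantle at the base: d (ρ_c − ρ_w) = a (ρ_m − ρ_c).
d = a (ρ_m − ρ_c)/(ρ_c − ρ_w) = 18600 m × 0.556/1.79 = 5780 m.

5780 m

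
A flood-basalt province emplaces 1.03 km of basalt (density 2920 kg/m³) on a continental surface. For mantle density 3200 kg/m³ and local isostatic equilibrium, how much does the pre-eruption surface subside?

Subaerial loading: s = t ρ_load / ρ_m.
s = 1.03 km × 2920/3200 = 0.94 km.

0.94 km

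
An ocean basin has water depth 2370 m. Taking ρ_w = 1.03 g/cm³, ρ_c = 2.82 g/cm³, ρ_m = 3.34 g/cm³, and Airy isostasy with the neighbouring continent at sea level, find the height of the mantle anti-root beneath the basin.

Isostatic balance requires: replacing crust with seawater at the top is compensated by replacing crust with mantle at the base: d (ρ_c − ρ_w) = a (ρ_m − ρ_c).
a = d (ρ_c − ρ_w)/(ρ_m − ρ_c) = 2370 m × 1.79/0.52 = 8160 m.

8160 m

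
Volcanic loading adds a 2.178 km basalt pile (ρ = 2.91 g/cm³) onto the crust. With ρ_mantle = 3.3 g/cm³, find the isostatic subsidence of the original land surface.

Subaerial loading: s = t ρ_load / ρ_m.
s = 2.178 km × 2.91/3.3 = 1.92 km.

1.92 km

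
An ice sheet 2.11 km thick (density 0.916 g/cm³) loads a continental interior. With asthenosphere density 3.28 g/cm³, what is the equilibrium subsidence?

0.589 km

For local isostatic compensation: the ice load ρ_ice t is balanced by mantle displaced below, ρ_m s.
s = t ρ_ice / ρ_m = 2.11 km × 0.916/3.28 = 0.589 km.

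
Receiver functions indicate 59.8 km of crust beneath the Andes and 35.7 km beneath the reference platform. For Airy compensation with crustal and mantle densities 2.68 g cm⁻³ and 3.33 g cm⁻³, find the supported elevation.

Excess crust Δ = 59.8 km − 35.7 km = 24.1 km, split between elevation h and root r with h + r = Δ.
Airy balance ρ_c h = (ρ_m − ρ_c) r gives r = h ρ_c/(ρ_m − ρ_c), so h (1 + ρ_c/(ρ_m − ρ_c)) = Δ, i.e. h = Δ (ρ_m − ρ_c)/ρ_m.
h = 24.1 km × 0.65/3.33 = 4.7 km.

4.7 km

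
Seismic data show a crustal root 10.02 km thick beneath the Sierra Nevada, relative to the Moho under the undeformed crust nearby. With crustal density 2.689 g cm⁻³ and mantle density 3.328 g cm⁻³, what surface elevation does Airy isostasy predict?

2.38 km

Balancing pressure at the compensation depth: ρ_c h = (ρ_m − ρ_c) r.
h = r (ρ_m − ρ_c) / ρ_c = 10.02 km × (3.328 − 2.689) / 2.689 = 2.38 km.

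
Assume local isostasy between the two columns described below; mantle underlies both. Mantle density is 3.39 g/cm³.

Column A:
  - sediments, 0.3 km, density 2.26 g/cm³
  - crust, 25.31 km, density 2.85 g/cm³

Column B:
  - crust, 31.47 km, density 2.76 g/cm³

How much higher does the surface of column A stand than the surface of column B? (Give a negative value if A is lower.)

−1.72 km

For any compensation level in the mantle, the mantle terms cancel and isostasy reduces to e = (Σt_A − Σt_B) − (Σ(ρt)_A − Σ(ρt)_B) / ρ_m.
Σt_A = 25.61 km; Σt_B = 31.47 km; Σ(ρt)_A = 72.8115; Σ(ρt)_B = 86.8572 (in km·g/cm³).
e = (25.61 − 31.47) − (72.8115 − 86.8572) / 3.39 = −1.72 km.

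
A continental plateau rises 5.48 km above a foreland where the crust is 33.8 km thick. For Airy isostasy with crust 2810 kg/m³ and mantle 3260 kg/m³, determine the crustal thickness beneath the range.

Root depth r = h ρ_c / (ρ_m − ρ_c) = 5.48 km × 2810 / 450 = 34.22 km.
Total thickness = T + h + r = 33.8 km + 5.48 km + 34.22 km = 73.5 km.

73.5 km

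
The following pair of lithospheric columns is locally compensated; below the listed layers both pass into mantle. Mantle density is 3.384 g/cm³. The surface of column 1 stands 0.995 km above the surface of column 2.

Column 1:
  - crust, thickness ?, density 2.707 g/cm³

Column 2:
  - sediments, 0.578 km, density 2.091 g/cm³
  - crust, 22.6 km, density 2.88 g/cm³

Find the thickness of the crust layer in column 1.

Take the compensation level at the base of the deeper column (depth z_c below the surface of column 1) and equate Σ ρ_i t_i down to z_c; mantle fills any gap and the z_c terms cancel.
Column 1: x×2.707 + (z_c − 0 − x)×3.384
Column 2: 0.995×0 + 0.578×2.091 + 22.6×2.88 + (z_c − 0.995 − 23.178)×3.384
The z_c×3.384 term appears on both sides and cancels. Collect the known terms of each column as K = Σ(ρt)_known − 3.384 × (depth of known layers): K_1 = 0 − 3.384×0 = 0; K_2 = 66.296598 − 3.384×(0.995 + 23.178) = −15.504834.
Balance: K_1 − x×(3.384 − 2.707) = K_2, so x = (K_1 − K_2)/(3.384 − 2.707) = 15.5048/0.677 = 22.9 km.

22.9 km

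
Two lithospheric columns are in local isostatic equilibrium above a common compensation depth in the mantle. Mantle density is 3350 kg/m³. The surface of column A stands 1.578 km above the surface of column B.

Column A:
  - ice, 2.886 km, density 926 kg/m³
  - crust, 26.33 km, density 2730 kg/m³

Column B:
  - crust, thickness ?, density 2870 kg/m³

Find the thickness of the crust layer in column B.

Take the compensation level at the base of the deeper column (depth z_c below the surface of column A) and equate Σ ρ_i t_i down to z_c; mantle fills any gap and the z_c terms cancel.
Column A: 2.886×926 + 26.33×2730 + (z_c − 29.216)×3350
Column B: 1.578×0 + x×2870 + (z_c − 1.578 − 0 − x)×3350
The z_c×3350 term appears on both sides and cancels. Collect the known terms of each column as K = Σ(ρt)_known − 3350 × (depth of known layers): K_A = 74553.336 − 3350×29.216 = −23320.264; K_B = 0 − 3350×(1.578 + 0) = −5286.3.
Balance: K_A = K_B − x×(3350 − 2870), so x = (K_B − K_A)/(3350 − 2870) = 18034/480 = 37.6 km.

37.6 km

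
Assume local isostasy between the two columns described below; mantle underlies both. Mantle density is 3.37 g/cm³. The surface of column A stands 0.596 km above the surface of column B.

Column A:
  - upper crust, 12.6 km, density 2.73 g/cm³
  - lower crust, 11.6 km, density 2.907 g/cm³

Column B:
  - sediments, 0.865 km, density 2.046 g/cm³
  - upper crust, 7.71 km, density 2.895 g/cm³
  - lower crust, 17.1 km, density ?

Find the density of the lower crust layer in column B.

2.98 g/cm³

Take the compensation level at the base of the deeper column (depth z_c below the surface of column A) and equate Σ ρ_i t_i down to z_c; mantle fills any gap and the z_c terms cancel.
Column A: 12.6×2.73 + 11.6×2.907 + (z_c − 24.2)×3.37
Column B: 0.596×0 + 0.865×2.046 + 7.71×2.895 + 17.1×ρ + (z_c − 0.596 − 25.675)×3.37
The z_c×3.37 term appears on both sides and cancels. Collect the known terms of each column as K = Σ(ρt)_known − 3.37 × (depth of known layers): K_A = 68.1192 − 3.37×24.2 = −13.4348; K_B = 24.09024 − 3.37×(0.596 + 25.675) = −64.44303.
Balance: K_A = K_B + 17.1×ρ, so ρ = (K_A − K_B)/17.1 = 51.0082/17.1 = 2.98 g/cm³.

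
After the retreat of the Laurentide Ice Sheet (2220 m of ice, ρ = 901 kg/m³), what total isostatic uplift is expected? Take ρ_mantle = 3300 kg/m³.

606 m

Removing the load lets mantle flow back in; uplift u satisfies ρ_ice t = ρ_m u.
u = t ρ_ice/ρ_m = 2220 m × 901/3300 = 606 m.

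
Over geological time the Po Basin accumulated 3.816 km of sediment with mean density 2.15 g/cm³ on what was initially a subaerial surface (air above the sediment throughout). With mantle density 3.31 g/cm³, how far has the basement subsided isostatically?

2.48 km

Subaerial load: s = t ρ_sed / ρ_m = 3.816 km × 2.15/3.31 = 2.48 km.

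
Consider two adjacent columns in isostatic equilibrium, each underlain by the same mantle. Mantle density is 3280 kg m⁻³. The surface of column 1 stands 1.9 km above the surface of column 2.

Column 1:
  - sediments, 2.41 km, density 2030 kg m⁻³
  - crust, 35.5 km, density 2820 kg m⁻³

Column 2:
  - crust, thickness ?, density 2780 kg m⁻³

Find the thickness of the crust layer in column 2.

Take the compensation level at the base of the deeper column (depth z_c below the surface of column 1) and equate Σ ρ_i t_i down to z_c; mantle fills any gap and the z_c terms cancel.
Column 1: 2.41×2030 + 35.5×2820 + (z_c − 37.91)×3280
Column 2: 1.9×0 + x×2780 + (z_c − 1.9 − 0 − x)×3280
The z_c×3280 term appears on both sides and cancels. Collect the known terms of each column as K = Σ(ρt)_known − 3280 × (depth of known layers): K_1 = 105002.3 − 3280×37.91 = −19342.5; K_2 = 0 − 3280×(1.9 + 0) = −6232.
Balance: K_1 = K_2 − x×(3280 − 2780), so x = (K_2 − K_1)/(3280 − 2780) = 13110.5/500 = 26.2 km.

26.2 km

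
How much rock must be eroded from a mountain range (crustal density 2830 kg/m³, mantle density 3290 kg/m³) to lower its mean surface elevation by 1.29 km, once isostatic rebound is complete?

9.23 km

Net drop Δ = e − u = e − e ρ_c/ρ_m = e (ρ_m − ρ_c)/ρ_m.
e = Δ ρ_m/(ρ_m − ρ_c) = 1.29 km × 3290/460 = 9.23 km.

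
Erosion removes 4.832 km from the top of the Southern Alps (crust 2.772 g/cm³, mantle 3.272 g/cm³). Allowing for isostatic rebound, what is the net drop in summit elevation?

0.738 km

Rebound u = e ρ_c/ρ_m = 4.832 km × 2.772/3.272 = 4.094 km.
Net surface drop = e − u = 4.832 km − 4.094 km = e (ρ_m − ρ_c)/ρ_m = 0.738 km.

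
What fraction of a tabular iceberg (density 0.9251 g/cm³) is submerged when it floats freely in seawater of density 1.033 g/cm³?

89.6%

Submerged fraction = ρ_obj/ρ_fluid = 0.9251/1.033 = 89.6%.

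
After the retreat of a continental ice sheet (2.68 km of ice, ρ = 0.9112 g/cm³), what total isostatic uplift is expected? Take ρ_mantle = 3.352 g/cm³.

0.729 km

Removing the load lets mantle flow back in; uplift u satisfies ρ_ice t = ρ_m u.
u = t ρ_ice/ρ_m = 2.68 km × 0.9112/3.352 = 0.729 km.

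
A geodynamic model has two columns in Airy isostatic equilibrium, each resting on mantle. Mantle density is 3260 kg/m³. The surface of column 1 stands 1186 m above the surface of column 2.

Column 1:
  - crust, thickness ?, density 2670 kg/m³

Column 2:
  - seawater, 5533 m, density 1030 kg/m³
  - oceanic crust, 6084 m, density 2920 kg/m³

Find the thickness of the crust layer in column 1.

Take the compensation level at the base of the deeper column (depth z_c below the surface of column 1) and equate Σ ρ_i t_i down to z_c; mantle fills any gap and the z_c terms cancel.
Column 1: x×2670 + (z_c − 0 − x)×3260
Column 2: 1186×0 + 5533×1030 + 6084×2920 + (z_c − 1186 − 11617)×3260
The z_c×3260 term appears on both sides and cancels. Collect the known terms of each column as K = Σ(ρt)_known − 3260 × (depth of known layers): K_1 = 0 − 3260×0 = 0; K_2 = 23464270 − 3260×(1186 + 11617) = −18273510.
Balance: K_1 − x×(3260 − 2670) = K_2, so x = (K_1 − K_2)/(3260 − 2670) = 18273500/590 = 31000 m.

31000 m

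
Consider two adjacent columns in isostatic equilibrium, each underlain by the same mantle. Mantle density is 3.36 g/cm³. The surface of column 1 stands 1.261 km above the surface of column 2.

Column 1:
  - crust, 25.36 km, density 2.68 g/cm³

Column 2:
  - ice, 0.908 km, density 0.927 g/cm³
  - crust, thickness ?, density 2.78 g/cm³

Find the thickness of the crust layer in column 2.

Take the compensation level at the base of the deeper column (depth z_c below the surface of column 1) and equate Σ ρ_i t_i down to z_c; mantle fills any gap and the z_c terms cancel.
Column 1: 25.36×2.68 + (z_c − 25.36)×3.36
Column 2: 1.261×0 + 0.908×0.927 + x×2.78 + (z_c − 1.261 − 0.908 − x)×3.36
The z_c×3.36 term appears on both sides and cancels. Collect the known terms of each column as K = Σ(ρt)_known − 3.36 × (depth of known layers): K_1 = 67.9648 − 3.36×25.36 = −17.2448; K_2 = 0.841716 − 3.36×(1.261 + 0.908) = −6.446124.
Balance: K_1 = K_2 − x×(3.36 − 2.78), so x = (K_2 − K_1)/(3.36 − 2.78) = 10.7987/0.58 = 18.6 km.

18.6 km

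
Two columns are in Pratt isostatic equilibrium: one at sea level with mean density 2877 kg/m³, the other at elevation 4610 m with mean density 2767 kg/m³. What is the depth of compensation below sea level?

116000 m

ρ_ref D = ρ (D + h) → D (ρ_ref − ρ) = ρ h.
D = ρ h/(ρ_ref − ρ) = 2767 × 4610 m/(2877 − 2767) = 116000 m.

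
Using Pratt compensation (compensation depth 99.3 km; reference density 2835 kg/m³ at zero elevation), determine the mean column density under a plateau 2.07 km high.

Pratt balance: ρ_ref D = ρ (D + h).
ρ = ρ_ref D/(D + h) = 2835 × 99.3 km/(99.3 km + 2.07 km) = 2780 kg/m³.

2780 kg/m³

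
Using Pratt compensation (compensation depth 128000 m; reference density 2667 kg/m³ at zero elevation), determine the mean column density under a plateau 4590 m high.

Pratt balance: ρ_ref D = ρ (D + h).
ρ = ρ_ref D/(D + h) = 2667 × 128000 m/(128000 m + 4590 m) = 2570 kg/m³.

2570 kg/m³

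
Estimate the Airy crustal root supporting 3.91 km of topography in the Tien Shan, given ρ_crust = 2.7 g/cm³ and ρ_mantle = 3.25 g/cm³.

Equating mass per unit area of the two columns: the weight of the topography is balanced by the buoyancy of the root, ρ_c h = (ρ_m − ρ_c) r.
r = h · ρ_c / (ρ_m − ρ_c) = 3.91 km × 2.7 / (3.25 − 2.7) = 19.2 km.

19.2 km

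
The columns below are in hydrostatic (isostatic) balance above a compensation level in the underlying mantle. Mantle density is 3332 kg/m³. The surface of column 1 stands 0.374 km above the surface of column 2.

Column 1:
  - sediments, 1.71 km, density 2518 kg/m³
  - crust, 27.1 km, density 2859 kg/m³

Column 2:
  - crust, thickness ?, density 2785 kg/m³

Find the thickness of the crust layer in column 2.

Take the compensation level at the base of the deeper column (depth z_c below the surface of column 1) and equate Σ ρ_i t_i down to z_c; mantle fills any gap and the z_c terms cancel.
Column 1: 1.71×2518 + 27.1×2859 + (z_c − 28.81)×3332
Column 2: 0.374×0 + x×2785 + (z_c − 0.374 − 0 − x)×3332
The z_c×3332 term appears on both sides and cancels. Collect the known terms of each column as K = Σ(ρt)_known − 3332 × (depth of known layers): K_1 = 81784.68 − 3332×28.81 = −14210.24; K_2 = 0 − 3332×(0.374 + 0) = −1246.168.
Balance: K_1 = K_2 − x×(3332 − 2785), so x = (K_2 − K_1)/(3332 − 2785) = 12964.1/547 = 23.7 km.

23.7 km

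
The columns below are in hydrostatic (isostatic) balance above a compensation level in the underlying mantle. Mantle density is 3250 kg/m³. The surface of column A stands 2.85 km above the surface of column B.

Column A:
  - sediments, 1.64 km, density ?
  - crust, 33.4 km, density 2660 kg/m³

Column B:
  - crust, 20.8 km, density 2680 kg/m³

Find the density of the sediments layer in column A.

2390 kg/m³

Take the compensation level at the base of the deeper column (depth z_c below the surface of column A) and equate Σ ρ_i t_i down to z_c; mantle fills any gap and the z_c terms cancel.
Column A: 1.64×ρ + 33.4×2660 + (z_c − 35.04)×3250
Column B: 2.85×0 + 20.8×2680 + (z_c − 2.85 − 20.8)×3250
The z_c×3250 term appears on both sides and cancels. Collect the known terms of each column as K = Σ(ρt)_known − 3250 × (depth of known layers): K_A = 88844 − 3250×35.04 = −25036; K_B = 55744 − 3250×(2.85 + 20.8) = −21118.5.
Balance: K_A + 1.64×ρ = K_B, so ρ = (K_B − K_A)/1.64 = 3917.5/1.64 = 2390 kg/m³.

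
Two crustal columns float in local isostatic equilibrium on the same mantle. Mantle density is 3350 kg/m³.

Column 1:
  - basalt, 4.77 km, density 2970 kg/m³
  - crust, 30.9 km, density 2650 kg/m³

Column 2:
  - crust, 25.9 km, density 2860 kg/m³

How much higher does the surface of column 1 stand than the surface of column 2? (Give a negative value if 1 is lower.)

3.21 km

For any compensation level in the mantle, the mantle terms cancel and isostasy reduces to e = (Σt_1 − Σt_2) − (Σ(ρt)_1 − Σ(ρt)_2) / ρ_m.
Σt_1 = 35.67 km; Σt_2 = 25.9 km; Σ(ρt)_1 = 96051.9; Σ(ρt)_2 = 74074 (in km·kg/m³).
e = (35.67 − 25.9) − (96051.9 − 74074) / 3350 = 3.21 km.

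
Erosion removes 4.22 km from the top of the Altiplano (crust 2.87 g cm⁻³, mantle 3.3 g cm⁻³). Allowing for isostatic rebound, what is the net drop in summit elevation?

Rebound u = e ρ_c/ρ_m = 4.22 km × 2.87/3.3 = 3.67 km.
Net surface drop = e − u = 4.22 km − 3.67 km = e (ρ_m − ρ_c)/ρ_m = 0.55 km.

0.55 km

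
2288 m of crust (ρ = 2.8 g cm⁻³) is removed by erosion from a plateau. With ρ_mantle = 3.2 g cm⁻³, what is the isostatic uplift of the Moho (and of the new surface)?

Unloading: uplift u = e ρ_c/ρ_m = 2288 m × 2.8/3.2 = 2000 m.

2000 m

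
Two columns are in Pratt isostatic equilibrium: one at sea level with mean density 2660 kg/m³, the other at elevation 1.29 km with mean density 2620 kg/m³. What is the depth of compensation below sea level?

ρ_ref D = ρ (D + h) → D (ρ_ref − ρ) = ρ h.
D = ρ h/(ρ_ref − ρ) = 2620 × 1.29 km/(2660 − 2620) = 84.5 km.

84.5 km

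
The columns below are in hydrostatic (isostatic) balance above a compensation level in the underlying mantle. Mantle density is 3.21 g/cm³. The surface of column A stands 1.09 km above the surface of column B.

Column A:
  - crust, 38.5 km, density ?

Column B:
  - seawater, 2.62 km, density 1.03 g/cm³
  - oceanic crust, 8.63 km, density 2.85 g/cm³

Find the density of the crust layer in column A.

2.89 g/cm³

Take the compensation level at the base of the deeper column (depth z_c below the surface of column A) and equate Σ ρ_i t_i down to z_c; mantle fills any gap and the z_c terms cancel.
Column A: 38.5×ρ + (z_c − 38.5)×3.21
Column B: 1.09×0 + 2.62×1.03 + 8.63×2.85 + (z_c − 1.09 − 11.25)×3.21
The z_c×3.21 term appears on both sides and cancels. Collect the known terms of each column as K = Σ(ρt)_known − 3.21 × (depth of known layers): K_A = 0 − 3.21×38.5 = −123.585; K_B = 27.2941 − 3.21×(1.09 + 11.25) = −12.3173.
Balance: K_A + 38.5×ρ = K_B, so ρ = (K_B − K_A)/38.5 = 111.268/38.5 = 2.89 g/cm³.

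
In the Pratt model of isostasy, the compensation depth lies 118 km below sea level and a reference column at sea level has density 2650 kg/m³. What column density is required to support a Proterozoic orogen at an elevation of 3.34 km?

2580 kg/m³

Pratt balance: ρ_ref D = ρ (D + h).
ρ = ρ_ref D/(D + h) = 2650 × 118 km/(118 km + 3.34 km) = 2580 kg/m³.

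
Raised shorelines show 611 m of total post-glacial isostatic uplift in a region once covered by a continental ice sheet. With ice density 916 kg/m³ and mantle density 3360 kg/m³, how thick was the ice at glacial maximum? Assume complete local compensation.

u = t ρ_ice/ρ_m → t = u ρ_m/ρ_ice = 611 m × 3360/916 = 2240 m.

2240 m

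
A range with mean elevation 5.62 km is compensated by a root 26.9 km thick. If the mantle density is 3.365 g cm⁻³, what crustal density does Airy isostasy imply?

2.78 g cm⁻³

ρ_c h = (ρ_m − ρ_c) r → ρ_c (h + r) = ρ_m r → ρ_c = ρ_m r / (h + r).
ρ_c = 3.365 × 26.9 km / (5.62 km + 26.9 km) = 2.78 g cm⁻³.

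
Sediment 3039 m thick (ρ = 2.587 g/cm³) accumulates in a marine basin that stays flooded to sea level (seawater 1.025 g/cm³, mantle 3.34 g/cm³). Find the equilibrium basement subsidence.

Submarine loading: the sediment displaces seawater, and the subsidence is in turn flooded, so s (ρ_m − ρ_w) = t (ρ_sed − ρ_w).
s = 3039 m × (2.587 − 1.025) / (3.34 − 1.025) = 2050 m.

2050 m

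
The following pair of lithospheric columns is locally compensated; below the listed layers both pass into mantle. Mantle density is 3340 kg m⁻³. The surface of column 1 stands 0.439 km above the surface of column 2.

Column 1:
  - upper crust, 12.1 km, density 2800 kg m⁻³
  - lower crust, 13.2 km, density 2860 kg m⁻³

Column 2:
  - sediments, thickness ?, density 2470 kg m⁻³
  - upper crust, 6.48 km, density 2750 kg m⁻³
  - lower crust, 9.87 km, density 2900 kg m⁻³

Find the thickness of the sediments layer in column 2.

Take the compensation level at the base of the deeper column (depth z_c below the surface of column 1) and equate Σ ρ_i t_i down to z_c; mantle fills any gap and the z_c terms cancel.
Column 1: 12.1×2800 + 13.2×2860 + (z_c − 25.3)×3340
Column 2: 0.439×0 + x×2470 + 6.48×2750 + 9.87×2900 + (z_c − 0.439 − 16.35 − x)×3340
The z_c×3340 term appears on both sides and cancels. Collect the known terms of each column as K = Σ(ρt)_known − 3340 × (depth of known layers): K_1 = 71632 − 3340×25.3 = −12870; K_2 = 46443 − 3340×(0.439 + 16.35) = −9632.26.
Balance: K_1 = K_2 − x×(3340 − 2470), so x = (K_2 − K_1)/(3340 − 2470) = 3237.74/870 = 3.72 km.

3.72 km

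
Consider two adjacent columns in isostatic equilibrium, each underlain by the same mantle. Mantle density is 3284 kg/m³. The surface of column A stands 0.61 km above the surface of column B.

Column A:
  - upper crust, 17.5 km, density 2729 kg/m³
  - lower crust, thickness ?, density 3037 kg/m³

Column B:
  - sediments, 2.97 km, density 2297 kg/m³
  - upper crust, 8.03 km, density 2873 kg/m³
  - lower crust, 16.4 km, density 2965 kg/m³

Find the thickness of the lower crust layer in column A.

Take the compensation level at the base of the deeper column (depth z_c below the surface of column A) and equate Σ ρ_i t_i down to z_c; mantle fills any gap and the z_c terms cancel.
Column A: 17.5×2729 + x×3037 + (z_c − 17.5 − x)×3284
Column B: 0.61×0 + 2.97×2297 + 8.03×2873 + 16.4×2965 + (z_c − 0.61 − 27.4)×3284
The z_c×3284 term appears on both sides and cancels. Collect the known terms of each column as K = Σ(ρt)_known − 3284 × (depth of known layers): K_A = 47757.5 − 3284×17.5 = −9712.5; K_B = 78518.28 − 3284×(0.61 + 27.4) = −13466.56.
Balance: K_A − x×(3284 − 3037) = K_B, so x = (K_A − K_B)/(3284 − 3037) = 3754.06/247 = 15.2 km.

15.2 km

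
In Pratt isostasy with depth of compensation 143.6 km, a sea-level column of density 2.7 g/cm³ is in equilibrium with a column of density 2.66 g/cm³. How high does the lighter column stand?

2.16 km

ρ_ref D = ρ (D + h) → h = D (ρ_ref − ρ)/ρ.
h = 143.6 km × (2.7 − 2.66)/2.66 = 2.16 km.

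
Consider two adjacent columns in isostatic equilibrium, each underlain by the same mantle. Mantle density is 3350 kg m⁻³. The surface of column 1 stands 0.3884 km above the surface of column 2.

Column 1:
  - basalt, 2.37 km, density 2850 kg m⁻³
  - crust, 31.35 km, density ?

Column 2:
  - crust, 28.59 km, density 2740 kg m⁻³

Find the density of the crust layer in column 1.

2790 kg m⁻³

Take the compensation level at the base of the deeper column (depth z_c below the surface of column 1) and equate Σ ρ_i t_i down to z_c; mantle fills any gap and the z_c terms cancel.
Column 1: 2.37×2850 + 31.35×ρ + (z_c − 33.72)×3350
Column 2: 0.3884×0 + 28.59×2740 + (z_c − 0.3884 − 28.59)×3350
The z_c×3350 term appears on both sides and cancels. Collect the known terms of each column as K = Σ(ρt)_known − 3350 × (depth of known layers): K_1 = 6754.5 − 3350×33.72 = −106207.5; K_2 = 78336.6 − 3350×(0.3884 + 28.59) = −18741.04.
Balance: K_1 + 31.35×ρ = K_2, so ρ = (K_2 − K_1)/31.35 = 87466.5/31.35 = 2790 kg m⁻³.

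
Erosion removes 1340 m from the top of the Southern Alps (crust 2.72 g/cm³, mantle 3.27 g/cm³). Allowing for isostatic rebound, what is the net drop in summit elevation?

Rebound u = e ρ_c/ρ_m = 1340 m × 2.72/3.27 = 1115 m.
Net surface drop = e − u = 1340 m − 1115 m = e (ρ_m − ρ_c)/ρ_m = 225 m.

225 m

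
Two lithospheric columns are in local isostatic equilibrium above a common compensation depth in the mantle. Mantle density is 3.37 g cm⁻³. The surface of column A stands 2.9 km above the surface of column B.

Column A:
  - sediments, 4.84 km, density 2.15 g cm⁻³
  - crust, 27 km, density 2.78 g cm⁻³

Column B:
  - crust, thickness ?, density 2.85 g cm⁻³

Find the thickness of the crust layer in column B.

23.2 km

Take the compensation level at the base of the deeper column (depth z_c below the surface of column A) and equate Σ ρ_i t_i down to z_c; mantle fills any gap and the z_c terms cancel.
Column A: 4.84×2.15 + 27×2.78 + (z_c − 31.84)×3.37
Column B: 2.9×0 + x×2.85 + (z_c − 2.9 − 0 − x)×3.37
The z_c×3.37 term appears on both sides and cancels. Collect the known terms of each column as K = Σ(ρt)_known − 3.37 × (depth of known layers): K_A = 85.466 − 3.37×31.84 = −21.8348; K_B = 0 − 3.37×(2.9 + 0) = −9.773.
Balance: K_A = K_B − x×(3.37 − 2.85), so x = (K_B − K_A)/(3.37 − 2.85) = 12.0618/0.52 = 23.2 km.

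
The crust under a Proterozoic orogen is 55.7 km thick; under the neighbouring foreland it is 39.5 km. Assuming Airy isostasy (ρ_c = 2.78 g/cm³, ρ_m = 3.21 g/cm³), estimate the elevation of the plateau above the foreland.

Excess crust Δ = 55.7 km − 39.5 km = 16.2 km, split between elevation h and root r with h + r = Δ.
Airy balance ρ_c h = (ρ_m − ρ_c) r gives r = h ρ_c/(ρ_m − ρ_c), so h (1 + ρ_c/(ρ_m − ρ_c)) = Δ, i.e. h = Δ (ρ_m − ρ_c)/ρ_m.
h = 16.2 km × 0.43/3.21 = 2.17 km.

2.17 km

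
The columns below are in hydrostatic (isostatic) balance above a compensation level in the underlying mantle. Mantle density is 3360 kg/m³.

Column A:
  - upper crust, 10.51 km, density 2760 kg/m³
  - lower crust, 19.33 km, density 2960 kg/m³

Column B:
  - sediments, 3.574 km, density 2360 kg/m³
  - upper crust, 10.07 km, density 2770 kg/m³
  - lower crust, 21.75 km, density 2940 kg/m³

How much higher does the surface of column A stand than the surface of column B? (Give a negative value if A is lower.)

For any compensation level in the mantle, the mantle terms cancel and isostasy reduces to e = (Σt_A − Σt_B) − (Σ(ρt)_A − Σ(ρt)_B) / ρ_m.
Σt_A = 29.84 km; Σt_B = 35.394 km; Σ(ρt)_A = 86224.4; Σ(ρt)_B = 100273.54 (in km·kg/m³).
e = (29.84 − 35.394) − (86224.4 − 100273.54) / 3360 = −1.37 km.

−1.37 km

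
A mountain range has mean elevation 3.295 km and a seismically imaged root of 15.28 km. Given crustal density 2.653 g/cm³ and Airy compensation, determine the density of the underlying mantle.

3.23 g/cm³

Airy balance: ρ_c h = (ρ_m − ρ_c) r → ρ_m = ρ_c (1 + h/r).
ρ_m = 2.653 × (1 + 3.295 km/15.28 km) = 3.23 g/cm³.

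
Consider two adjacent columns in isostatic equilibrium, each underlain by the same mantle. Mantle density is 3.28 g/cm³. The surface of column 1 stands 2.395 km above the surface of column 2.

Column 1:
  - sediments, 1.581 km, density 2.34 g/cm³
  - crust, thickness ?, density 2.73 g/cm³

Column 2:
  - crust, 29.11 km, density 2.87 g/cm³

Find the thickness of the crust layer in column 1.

Take the compensation level at the base of the deeper column (depth z_c below the surface of column 1) and equate Σ ρ_i t_i down to z_c; mantle fills any gap and the z_c terms cancel.
Column 1: 1.581×2.34 + x×2.73 + (z_c − 1.581 − x)×3.28
Column 2: 2.395×0 + 29.11×2.87 + (z_c − 2.395 − 29.11)×3.28
The z_c×3.28 term appears on both sides and cancels. Collect the known terms of each column as K = Σ(ρt)_known − 3.28 × (depth of known layers): K_1 = 3.69954 − 3.28×1.581 = −1.48614; K_2 = 83.5457 − 3.28×(2.395 + 29.11) = −19.7907.
Balance: K_1 − x×(3.28 − 2.73) = K_2, so x = (K_1 − K_2)/(3.28 − 2.73) = 18.3046/0.55 = 33.3 km.

33.3 km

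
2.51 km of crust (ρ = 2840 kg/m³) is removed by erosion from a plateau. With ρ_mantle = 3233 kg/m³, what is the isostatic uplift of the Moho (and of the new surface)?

Unloading: uplift u = e ρ_c/ρ_m = 2.51 km × 2840/3233 = 2.2 km.

2.2 km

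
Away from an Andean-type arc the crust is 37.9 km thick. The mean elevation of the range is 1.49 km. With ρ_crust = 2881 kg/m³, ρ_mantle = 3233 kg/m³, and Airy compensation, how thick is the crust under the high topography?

Root depth r = h ρ_c / (ρ_m − ρ_c) = 1.49 km × 2881 / 352 = 12.2 km.
Total thickness = T + h + r = 37.9 km + 1.49 km + 12.2 km = 51.6 km.

51.6 km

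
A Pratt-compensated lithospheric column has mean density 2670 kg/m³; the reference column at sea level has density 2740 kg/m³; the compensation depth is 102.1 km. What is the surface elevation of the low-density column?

2.68 km

ρ_ref D = ρ (D + h) → h = D (ρ_ref − ρ)/ρ.
h = 102.1 km × (2740 − 2670)/2670 = 2.68 km.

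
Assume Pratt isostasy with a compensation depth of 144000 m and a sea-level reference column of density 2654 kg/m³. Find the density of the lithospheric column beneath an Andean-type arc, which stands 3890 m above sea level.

2580 kg/m³

Pratt balance: ρ_ref D = ρ (D + h).
ρ = ρ_ref D/(D + h) = 2654 × 144000 m/(144000 m + 3890 m) = 2580 kg/m³.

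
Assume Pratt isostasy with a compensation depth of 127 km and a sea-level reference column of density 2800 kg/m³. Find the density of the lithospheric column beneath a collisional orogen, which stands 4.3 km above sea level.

2710 kg/m³

Pratt balance: ρ_ref D = ρ (D + h).
ρ = ρ_ref D/(D + h) = 2800 × 127 km/(127 km + 4.3 km) = 2710 kg/m³.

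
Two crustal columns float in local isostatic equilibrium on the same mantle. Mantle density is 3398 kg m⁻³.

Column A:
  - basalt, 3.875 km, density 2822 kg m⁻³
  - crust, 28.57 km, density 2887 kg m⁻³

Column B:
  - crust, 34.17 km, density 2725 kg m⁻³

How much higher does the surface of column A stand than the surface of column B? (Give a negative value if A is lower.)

−1.81 km

For any compensation level in the mantle, the mantle terms cancel and isostasy reduces to e = (Σt_A − Σt_B) − (Σ(ρt)_A − Σ(ρt)_B) / ρ_m.
Σt_A = 32.445 km; Σt_B = 34.17 km; Σ(ρt)_A = 93416.84; Σ(ρt)_B = 93113.25 (in km·kg m⁻³).
e = (32.445 − 34.17) − (93416.84 − 93113.25) / 3398 = −1.81 km.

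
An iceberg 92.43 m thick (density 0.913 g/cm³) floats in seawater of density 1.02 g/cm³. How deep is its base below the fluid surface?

Draft d = t ρ_obj/ρ_fluid = 92.43 m × 0.913/1.02 = 82.7 m.

82.7 m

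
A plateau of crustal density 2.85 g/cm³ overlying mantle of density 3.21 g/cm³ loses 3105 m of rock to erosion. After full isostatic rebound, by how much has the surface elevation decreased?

348 m

Rebound u = e ρ_c/ρ_m = 3105 m × 2.85/3.21 = 2757 m.
Net surface drop = e − u = 3105 m − 2757 m = e (ρ_m − ρ_c)/ρ_m = 348 m.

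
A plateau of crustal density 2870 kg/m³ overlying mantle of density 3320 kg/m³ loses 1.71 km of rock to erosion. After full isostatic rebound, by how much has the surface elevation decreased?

Rebound u = e ρ_c/ρ_m = 1.71 km × 2870/3320 = 1.478 km.
Net surface drop = e − u = 1.71 km − 1.478 km = e (ρ_m − ρ_c)/ρ_m = 0.232 km.

0.232 km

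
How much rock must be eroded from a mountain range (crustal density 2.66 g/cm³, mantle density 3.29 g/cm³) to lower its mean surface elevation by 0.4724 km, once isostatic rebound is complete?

2.47 km

Net drop Δ = e − u = e − e ρ_c/ρ_m = e (ρ_m − ρ_c)/ρ_m.
e = Δ ρ_m/(ρ_m − ρ_c) = 0.4724 km × 3.29/0.63 = 2.47 km.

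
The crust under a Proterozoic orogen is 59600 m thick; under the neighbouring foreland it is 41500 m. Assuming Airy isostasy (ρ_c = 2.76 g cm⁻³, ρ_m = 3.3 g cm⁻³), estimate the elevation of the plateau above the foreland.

2960 m

Excess crust Δ = 59600 m − 41500 m = 18100 m, split between elevation h and root r with h + r = Δ.
Airy balance ρ_c h = (ρ_m − ρ_c) r gives r = h ρ_c/(ρ_m − ρ_c), so h (1 + ρ_c/(ρ_m − ρ_c)) = Δ, i.e. h = Δ (ρ_m − ρ_c)/ρ_m.
h = 18100 m × 0.54/3.3 = 2960 m.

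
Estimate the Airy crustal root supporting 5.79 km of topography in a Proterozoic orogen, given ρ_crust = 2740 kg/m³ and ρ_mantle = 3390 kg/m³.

24.4 km

In Airy isostatic equilibrium: the weight of the topography is balanced by the buoyancy of the root, ρ_c h = (ρ_m − ρ_c) r.
r = h · ρ_c / (ρ_m − ρ_c) = 5.79 km × 2740 / (3390 − 2740) = 24.4 km.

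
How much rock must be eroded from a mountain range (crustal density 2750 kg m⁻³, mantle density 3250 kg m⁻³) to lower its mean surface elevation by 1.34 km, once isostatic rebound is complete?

8.71 km

Net drop Δ = e − u = e − e ρ_c/ρ_m = e (ρ_m − ρ_c)/ρ_m.
e = Δ ρ_m/(ρ_m − ρ_c) = 1.34 km × 3250/500 = 8.71 km.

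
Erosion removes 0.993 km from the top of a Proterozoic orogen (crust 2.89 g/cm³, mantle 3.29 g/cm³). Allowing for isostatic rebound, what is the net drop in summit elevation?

0.121 km

Rebound u = e ρ_c/ρ_m = 0.993 km × 2.89/3.29 = 0.8723 km.
Net surface drop = e − u = 0.993 km − 0.8723 km = e (ρ_m − ρ_c)/ρ_m = 0.121 km.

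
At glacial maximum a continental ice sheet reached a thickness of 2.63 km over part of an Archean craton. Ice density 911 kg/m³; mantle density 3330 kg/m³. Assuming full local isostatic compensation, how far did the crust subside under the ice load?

Equating mass per unit area of the two columns: the ice load ρ_ice t is balanced by mantle displaced below, ρ_m s.
s = t ρ_ice / ρ_m = 2.63 km × 911/3330 = 0.719 km.

0.719 km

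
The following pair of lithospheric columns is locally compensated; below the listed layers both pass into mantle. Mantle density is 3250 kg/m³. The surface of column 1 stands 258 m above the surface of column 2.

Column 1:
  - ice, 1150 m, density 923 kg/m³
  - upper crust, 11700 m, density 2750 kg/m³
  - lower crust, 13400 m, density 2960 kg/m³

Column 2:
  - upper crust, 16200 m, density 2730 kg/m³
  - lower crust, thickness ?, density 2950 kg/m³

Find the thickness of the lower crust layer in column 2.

Take the compensation level at the base of the deeper column (depth z_c below the surface of column 1) and equate Σ ρ_i t_i down to z_c; mantle fills any gap and the z_c terms cancel.
Column 1: 1150×923 + 11700×2750 + 13400×2960 + (z_c − 26250)×3250
Column 2: 258×0 + 16200×2730 + x×2950 + (z_c − 258 − 16200 − x)×3250
The z_c×3250 term appears on both sides and cancels. Collect the known terms of each column as K = Σ(ρt)_known − 3250 × (depth of known layers): K_1 = 72900450 − 3250×26250 = −12412050; K_2 = 44226000 − 3250×(258 + 16200) = −9262500.
Balance: K_1 = K_2 − x×(3250 − 2950), so x = (K_2 − K_1)/(3250 − 2950) = 3149550/300 = 10500 m.

10500 m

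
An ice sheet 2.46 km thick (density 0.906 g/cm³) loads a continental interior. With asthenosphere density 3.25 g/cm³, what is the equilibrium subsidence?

Equating mass per unit area of the two columns: the ice load ρ_ice t is balanced by mantle displaced below, ρ_m s.
s = t ρ_ice / ρ_m = 2.46 km × 0.906/3.25 = 0.686 km.

0.686 km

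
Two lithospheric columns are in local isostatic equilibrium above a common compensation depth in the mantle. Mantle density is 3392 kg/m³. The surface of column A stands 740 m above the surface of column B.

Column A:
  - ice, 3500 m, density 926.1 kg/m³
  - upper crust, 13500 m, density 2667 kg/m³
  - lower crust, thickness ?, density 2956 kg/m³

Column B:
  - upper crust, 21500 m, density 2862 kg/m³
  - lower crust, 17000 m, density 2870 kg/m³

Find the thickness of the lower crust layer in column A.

10000 m

Take the compensation level at the base of the deeper column (depth z_c below the surface of column A) and equate Σ ρ_i t_i down to z_c; mantle fills any gap and the z_c terms cancel.
Column A: 3500×926.1 + 13500×2667 + x×2956 + (z_c − 17000 − x)×3392
Column B: 740×0 + 21500×2862 + 17000×2870 + (z_c − 740 − 38500)×3392
The z_c×3392 term appears on both sides and cancels. Collect the known terms of each column as K = Σ(ρt)_known − 3392 × (depth of known layers): K_A = 39245850 − 3392×17000 = −18418150; K_B = 110323000 − 3392×(740 + 38500) = −22779080.
Balance: K_A − x×(3392 − 2956) = K_B, so x = (K_A − K_B)/(3392 − 2956) = 4360930/436 = 10000 m.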